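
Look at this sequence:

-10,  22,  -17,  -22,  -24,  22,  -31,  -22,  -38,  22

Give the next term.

Positions 1, 3, 5, … form one subsequence and positions 2, 4, 6, … form another.
Track A: -10, -17, -24, -31, -38 — arithmetic, step −7.
Track B: 22, -22, 22, -22, 22 — oscillating between 22 and -22.
Position 11 → track A, term 6 = -45.

-45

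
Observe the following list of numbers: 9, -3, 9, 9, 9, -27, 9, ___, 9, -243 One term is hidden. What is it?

Positions 1, 3, 5, … form one subsequence and positions 2, 4, 6, … form another.
Stream A = 9, 9, 9, 9, 9: constant 9.
Stream B = -3, 9, -27, ?, -243: a geometric progression (common ratio -3).
Stream B's pattern makes the blank 81.

81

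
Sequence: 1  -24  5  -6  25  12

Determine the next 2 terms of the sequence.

125, 30

Taking every 2nd term gives 2 separate tracks.
Stream A: 1, 5, 25 (powers of 5).
Stream B: -24, -6, 12 (linear: a_n = -42 + 18·n).
Position 7 falls in stream A as its term 4, giving 125.
The 8th slot belongs to stream B; its 4th term is 30.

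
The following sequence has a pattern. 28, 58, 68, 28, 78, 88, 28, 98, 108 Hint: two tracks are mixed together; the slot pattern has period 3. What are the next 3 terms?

28, 118, 128

Reading positions in blocks of 3 reveals the pattern ABB — 2 tracks woven together.
Track A = 28, 28, 28: the constant sequence 28.
Track B = 58, 68, 78, 88, 98, 108: linear: a_n = 48 + 10·n.
The 10th slot belongs to track A; its 4th term is 28.
Position 11 → track B, term 7 = 118.
The 12th slot belongs to track B; its 8th term is 128.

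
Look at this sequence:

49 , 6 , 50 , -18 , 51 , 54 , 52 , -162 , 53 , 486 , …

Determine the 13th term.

55

Taking every 2nd term gives 2 separate tracks.
Track A: 49, 50, 51, 52, 53 — arithmetic, step +1.
Track B: 6, -18, 54, -162, 486 — geometric, ×-3 each step.
Position 13 falls in track A as its term 7, giving 55.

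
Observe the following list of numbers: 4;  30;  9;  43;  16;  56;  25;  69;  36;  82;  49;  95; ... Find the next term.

64

The terms cycle through 2 interleaved subsequences.
Track A: 4, 9, 16, 25, 36, 49 — perfect squares starting at 2².
Track B: 30, 43, 56, 69, 82, 95 — linear: a_n = 17 + 13·n.
Position 13 → track A, term 7 = 64.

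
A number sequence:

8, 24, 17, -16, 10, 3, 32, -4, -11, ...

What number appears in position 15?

-39

Positions follow the repeating pattern ABB; grouping by letter gives 2 tracks.
Track A is 8, -16, 32, which is geometric with ratio -2.
Track B is 24, 17, 10, 3, -4, -11, which is arithmetic, step −7.
Position 15 falls in track B as its term 10, giving -39.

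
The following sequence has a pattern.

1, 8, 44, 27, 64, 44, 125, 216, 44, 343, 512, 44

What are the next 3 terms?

Reading positions in blocks of 3 reveals the pattern AAB — 2 tracks woven together.
Stream A: 1, 8, 27, 64, 125, 216, 343, 512 (perfect cubes starting at 1³).
Stream B: 44, 44, 44, 44 (always 44).
Position 13 → stream A, term 9 = 729.
Position 14 falls in stream A as its term 10, giving 1000.
Term 15 comes from stream B (its 5th entry): 44.

729, 1000, 44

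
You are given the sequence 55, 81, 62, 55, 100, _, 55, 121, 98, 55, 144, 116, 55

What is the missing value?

Read the sequence 3 terms at a time; column i is its own pattern.
Track A: 55, 55, 55, 55, 55. The constant sequence 55.
Track B: 81, 100, 121, 144. Perfect squares starting at 9².
Track C: 62, ?, 98, 116. Arithmetic, step +18.
The gap is track C's term 2; the rule gives 80.

80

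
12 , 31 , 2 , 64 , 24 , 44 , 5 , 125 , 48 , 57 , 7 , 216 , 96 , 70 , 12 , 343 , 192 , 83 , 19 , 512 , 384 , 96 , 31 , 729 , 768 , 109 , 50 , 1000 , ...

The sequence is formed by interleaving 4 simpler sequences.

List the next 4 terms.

Split by position mod 4 into 4 tracks.
Track A: 12, 24, 48, 96, 192, 384, 768 (geometric, ×2 each step).
Track B: 31, 44, 57, 70, 83, 96, 109 (adding 13 each time).
Track C: 2, 5, 7, 12, 19, 31, 50 (a Fibonacci-like recurrence a_n = a_{n-1} + a_{n-2}).
Track D: 64, 125, 216, 343, 512, 729, 1000 (consecutive cubes n³ from n = 4).
Position 29 falls in track A as its term 8, giving 1536.
Position 30 → track B, term 8 = 122.
Position 31 → track C, term 8 = 81.
Position 32 → track D, term 8 = 1331.

1536, 122, 81, 1331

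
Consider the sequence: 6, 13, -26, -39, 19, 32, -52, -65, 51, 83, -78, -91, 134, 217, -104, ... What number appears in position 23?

-156

Positions follow the repeating pattern AABB; grouping by letter gives 2 tracks.
Track A = 6, 13, 19, 32, 51, 83, 134, 217: Fibonacci-style (each term is the sum of the two before it).
Track B = -26, -39, -52, -65, -78, -91, -104: arithmetic with common difference −13.
Position 23 falls in track B as its term 11, giving -156.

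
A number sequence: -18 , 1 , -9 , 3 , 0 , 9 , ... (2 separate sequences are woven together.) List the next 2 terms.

9, 27

Split by position mod 2 into 2 tracks.
Track A: -18, -9, 0. Arithmetic with common difference +9.
Track B: 1, 3, 9. Powers 3^0, 3^1, 3^2, ….
Position 7 → track A, term 4 = 9.
Term 8 comes from track B (its 4th entry): 27.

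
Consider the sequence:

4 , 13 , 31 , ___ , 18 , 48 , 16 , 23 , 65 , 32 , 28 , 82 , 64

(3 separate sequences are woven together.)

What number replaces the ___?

8

Split by position mod 3: positions 1, 4, 7, … form one track, and each other residue class forms its own.
Track A = 4, ?, 16, 32, 64: powers 2^2, 2^3, 2^4, ….
Track B = 13, 18, 23, 28: arithmetic with common difference +5.
Track C = 31, 48, 65, 82: adding 17 each time.
Filling track A at index 2 by its rule yields 8.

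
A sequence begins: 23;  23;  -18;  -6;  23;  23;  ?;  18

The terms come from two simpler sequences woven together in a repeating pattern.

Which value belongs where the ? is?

The slot pattern repeats as AABB (period 4), so there are 2 interleaved tracks.
Subsequence A: 23, 23, 23, 23 (the constant sequence 23).
Subsequence B: -18, -6, ?, 18 (linear: a_n = -30 + 12·n).
So the missing entry in subsequence B is 6.

6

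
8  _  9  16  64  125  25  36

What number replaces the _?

27

Reading positions in blocks of 4 reveals the pattern AABB — 2 tracks woven together.
Track A: 8, ?, 64, 125 (perfect cubes starting at 2³).
Track B: 9, 16, 25, 36 (consecutive squares n² from n = 3).
Track A's pattern makes the blank 27.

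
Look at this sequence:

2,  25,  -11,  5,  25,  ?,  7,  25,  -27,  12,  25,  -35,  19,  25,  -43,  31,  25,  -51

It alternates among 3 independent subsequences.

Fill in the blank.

-19

Split by position mod 3 into 3 tracks.
Track A = 2, 5, 7, 12, 19, 31: a Fibonacci-like recurrence a_n = a_{n-1} + a_{n-2}.
Track B = 25, 25, 25, 25, 25, 25: the constant sequence 25.
Track C = -11, ?, -27, -35, -43, -51: arithmetic, step −8.
Track C's pattern makes the blank -19.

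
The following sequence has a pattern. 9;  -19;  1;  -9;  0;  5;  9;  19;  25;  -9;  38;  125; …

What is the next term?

Read the sequence 3 terms at a time; column i is its own pattern.
Track A = 9, -9, 9, -9: alternating ±9.
Track B = -19, 0, 19, 38: adding 19 each time.
Track C = 1, 5, 25, 125: successive powers of 5.
Position 13 falls in track A as its term 5, giving 9.

9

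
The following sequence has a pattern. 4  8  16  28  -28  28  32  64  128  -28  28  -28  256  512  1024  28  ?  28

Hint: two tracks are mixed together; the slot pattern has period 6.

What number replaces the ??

-28

The slot pattern repeats as AAABBB (period 6), so there are 2 interleaved tracks.
Subsequence A: 4, 8, 16, 32, 64, 128, 256, 512, 1024. Powers 2^2, 2^3, 2^4, ….
Subsequence B: 28, -28, 28, -28, 28, -28, 28, ?, 28. Alternating ±28.
So the missing entry in subsequence B is -28.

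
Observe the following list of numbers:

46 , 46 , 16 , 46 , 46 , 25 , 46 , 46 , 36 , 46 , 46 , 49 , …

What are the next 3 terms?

46, 46, 64

The slot pattern repeats as AAB (period 3), so there are 2 interleaved tracks.
Track A: 46, 46, 46, 46, 46, 46, 46, 46 (the constant sequence 46).
Track B: 16, 25, 36, 49 (perfect squares starting at 4²).
Term 13 comes from track A (its 9th entry): 46.
Position 14 → track A, term 10 = 46.
Position 15 falls in track B as its term 5, giving 64.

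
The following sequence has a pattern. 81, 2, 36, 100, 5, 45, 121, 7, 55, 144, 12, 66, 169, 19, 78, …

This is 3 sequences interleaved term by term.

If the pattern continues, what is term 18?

The terms cycle through 3 interleaved subsequences.
Track A: 81, 100, 121, 144, 169 — perfect squares starting at 9².
Track B: 2, 5, 7, 12, 19 — each term equals the sum of the previous two.
Track C: 36, 45, 55, 66, 78 — triangular numbers n(n+1)/2 for n = 8, 9, ….
The 18th slot belongs to track C; its 6th term is 91.

91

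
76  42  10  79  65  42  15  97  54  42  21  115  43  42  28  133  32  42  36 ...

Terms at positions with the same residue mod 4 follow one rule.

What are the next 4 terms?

Read the sequence 4 terms at a time; column i is its own pattern.
Stream A: 76, 65, 54, 43, 32. Arithmetic with common difference −11.
Stream B: 42, 42, 42, 42, 42. The constant sequence 42.
Stream C: 10, 15, 21, 28, 36. The triangular numbers T_4, T_5, ….
Stream D: 79, 97, 115, 133. Arithmetic, step +18.
Position 20 → stream D, term 5 = 151.
Position 21 → stream A, term 6 = 21.
Position 22 → stream B, term 6 = 42.
The 23rd slot belongs to stream C; its 6th term is 45.

151, 21, 42, 45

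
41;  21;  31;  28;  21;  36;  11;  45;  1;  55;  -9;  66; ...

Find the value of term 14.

Taking every 2nd term gives 2 separate tracks.
Subsequence A = 41, 31, 21, 11, 1, -9: arithmetic with common difference −10.
Subsequence B = 21, 28, 36, 45, 55, 66: the triangular numbers T_6, T_7, ….
Position 14 → subsequence B, term 7 = 78.

78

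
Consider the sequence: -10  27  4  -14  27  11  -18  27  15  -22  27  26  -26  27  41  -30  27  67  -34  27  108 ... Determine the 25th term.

-42

Read the sequence 3 terms at a time; column i is its own pattern.
Track A: -10, -14, -18, -22, -26, -30, -34 (arithmetic, step −4).
Track B: 27, 27, 27, 27, 27, 27, 27 (constant 27).
Track C: 4, 11, 15, 26, 41, 67, 108 (Fibonacci-style (each term is the sum of the two before it)).
Position 25 falls in track A as its term 9, giving -42.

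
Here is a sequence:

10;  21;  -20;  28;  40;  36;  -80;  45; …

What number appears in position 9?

160

Odd-indexed and even-indexed terms follow separate rules.
Track A: 10, -20, 40, -80 (geometric, ×-2 each step).
Track B: 21, 28, 36, 45 (triangular numbers starting at T_6).
The 9th slot belongs to track A; its 5th term is 160.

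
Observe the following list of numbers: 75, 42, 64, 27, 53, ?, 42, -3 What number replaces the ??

The terms cycle through 2 interleaved subsequences.
Stream A = 75, 64, 53, 42: arithmetic with common difference −11.
Stream B = 42, 27, ?, -3: subtracting 15 each time.
The gap is stream B's term 3; the rule gives 12.

12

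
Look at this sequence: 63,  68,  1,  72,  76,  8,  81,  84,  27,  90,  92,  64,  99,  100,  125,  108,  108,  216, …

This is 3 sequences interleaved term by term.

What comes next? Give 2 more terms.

117, 116

Split by position mod 3 into 3 tracks.
Stream A is 63, 72, 81, 90, 99, 108, which is arithmetic with common difference +9.
Stream B is 68, 76, 84, 92, 100, 108, which is arithmetic, step +8.
Stream C is 1, 8, 27, 64, 125, 216, which is perfect cubes starting at 1³.
Position 19 falls in stream A as its term 7, giving 117.
The 20th slot belongs to stream B; its 7th term is 116.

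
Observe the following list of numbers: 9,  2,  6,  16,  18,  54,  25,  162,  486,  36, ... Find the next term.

1458

The slot pattern repeats as ABB (period 3), so there are 2 interleaved tracks.
Stream A = 9, 16, 25, 36: consecutive squares n² from n = 3.
Stream B = 2, 6, 18, 54, 162, 486: multiplying by 3 each time.
The 11th slot belongs to stream B; its 7th term is 1458.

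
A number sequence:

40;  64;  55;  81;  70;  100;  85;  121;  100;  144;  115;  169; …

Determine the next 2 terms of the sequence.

Split by position mod 2 into 2 tracks.
Stream A: 40, 55, 70, 85, 100, 115 (arithmetic, step +15).
Stream B: 64, 81, 100, 121, 144, 169 (perfect squares starting at 8²).
Position 13 → stream A, term 7 = 130.
Position 14 → stream B, term 7 = 196.

130, 196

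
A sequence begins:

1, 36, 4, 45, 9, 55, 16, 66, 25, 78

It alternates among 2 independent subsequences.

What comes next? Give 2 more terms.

The terms cycle through 2 interleaved subsequences.
Stream A is 1, 4, 9, 16, 25, which is the squares 1², 2², 3², ….
Stream B is 36, 45, 55, 66, 78, which is triangular numbers n(n+1)/2 for n = 8, 9, ….
Term 11 comes from stream A (its 6th entry): 36.
The 12th slot belongs to stream B; its 6th term is 91.

36, 91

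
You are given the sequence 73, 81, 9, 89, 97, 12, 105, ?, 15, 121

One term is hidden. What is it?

The slot pattern repeats as AAB (period 3), so there are 2 interleaved tracks.
Subsequence A = 73, 81, 89, 97, 105, ?, 121: adding 8 each time.
Subsequence B = 9, 12, 15: linear: a_n = 6 + 3·n.
So the missing entry in subsequence A is 113.

113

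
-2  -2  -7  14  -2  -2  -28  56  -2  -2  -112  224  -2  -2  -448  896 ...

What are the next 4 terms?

-2, -2, -1792, 3584

The slot pattern repeats as AABB (period 4), so there are 2 interleaved tracks.
Subsequence A = -2, -2, -2, -2, -2, -2, -2, -2: constant -2.
Subsequence B = -7, 14, -28, 56, -112, 224, -448, 896: geometric, ×-2 each step.
Position 17 falls in subsequence A as its term 9, giving -2.
The 18th slot belongs to subsequence A; its 10th term is -2.
Term 19 comes from subsequence B (its 9th entry): -1792.
The 20th slot belongs to subsequence B; its 10th term is 3584.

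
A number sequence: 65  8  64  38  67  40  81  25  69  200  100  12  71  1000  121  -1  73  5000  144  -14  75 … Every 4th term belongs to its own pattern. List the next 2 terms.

Taking every 4th term gives 4 separate tracks.
Track A is 65, 67, 69, 71, 73, 75, which is arithmetic with common difference +2.
Track B is 8, 40, 200, 1000, 5000, which is a geometric progression (common ratio 5).
Track C is 64, 81, 100, 121, 144, which is consecutive squares n² from n = 8.
Track D is 38, 25, 12, -1, -14, which is subtracting 13 each time.
Term 22 comes from track B (its 6th entry): 25000.
Position 23 → track C, term 6 = 169.

25000, 169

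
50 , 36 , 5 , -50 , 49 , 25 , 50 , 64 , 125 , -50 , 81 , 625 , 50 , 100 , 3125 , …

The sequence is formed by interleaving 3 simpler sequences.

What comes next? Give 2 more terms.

Split by position mod 3: positions 1, 4, 7, … form one track, and each other residue class forms its own.
Track A: 50, -50, 50, -50, 50 (alternating ±50).
Track B: 36, 49, 64, 81, 100 (the squares 6², 7², 8², …).
Track C: 5, 25, 125, 625, 3125 (powers of 5).
The 16th slot belongs to track A; its 6th term is -50.
The 17th slot belongs to track B; its 6th term is 121.

-50, 121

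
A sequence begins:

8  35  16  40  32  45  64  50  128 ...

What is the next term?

55

Odd-indexed and even-indexed terms follow separate rules.
Stream A: 8, 16, 32, 64, 128. Powers of 2.
Stream B: 35, 40, 45, 50. Adding 5 each time.
Position 10 → stream B, term 5 = 55.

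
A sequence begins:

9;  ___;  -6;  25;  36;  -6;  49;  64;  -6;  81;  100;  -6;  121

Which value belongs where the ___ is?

Positions follow the repeating pattern AAB; grouping by letter gives 2 tracks.
Subsequence A: 9, ?, 25, 36, 49, 64, 81, 100, 121 (consecutive squares n² from n = 3).
Subsequence B: -6, -6, -6, -6 (constant -6).
So the missing entry in subsequence A is 16.

16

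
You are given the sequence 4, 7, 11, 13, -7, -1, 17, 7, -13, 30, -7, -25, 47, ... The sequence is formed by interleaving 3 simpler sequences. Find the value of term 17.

Split by position mod 3: positions 1, 4, 7, … form one track, and each other residue class forms its own.
Subsequence A: 4, 13, 17, 30, 47. Each term equals the sum of the previous two.
Subsequence B: 7, -7, 7, -7. Alternating ±7.
Subsequence C: 11, -1, -13, -25. Linear: a_n = 23 − 12·n.
The 17th slot belongs to subsequence B; its 6th term is -7.

-7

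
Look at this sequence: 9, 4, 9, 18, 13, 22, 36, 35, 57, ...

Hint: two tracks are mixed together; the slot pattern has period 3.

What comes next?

72

Reading positions in blocks of 3 reveals the pattern ABB — 2 tracks woven together.
Track A: 9, 18, 36 — geometric, ×2 each step.
Track B: 4, 9, 13, 22, 35, 57 — each term equals the sum of the previous two.
Position 10 falls in track A as its term 4, giving 72.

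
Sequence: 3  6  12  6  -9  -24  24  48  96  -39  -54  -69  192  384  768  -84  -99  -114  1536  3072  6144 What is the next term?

-129

Reading positions in blocks of 6 reveals the pattern AAABBB — 2 tracks woven together.
Stream A = 3, 6, 12, 24, 48, 96, 192, 384, 768, 1536, 3072, 6144: multiplying by 2 each time.
Stream B = 6, -9, -24, -39, -54, -69, -84, -99, -114: arithmetic with common difference −15.
Position 22 falls in stream B as its term 10, giving -129.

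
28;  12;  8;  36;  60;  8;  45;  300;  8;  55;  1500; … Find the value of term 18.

8

Split by position mod 3: positions 1, 4, 7, … form one track, and each other residue class forms its own.
Track A: 28, 36, 45, 55 — triangular numbers n(n+1)/2 for n = 7, 8, ….
Track B: 12, 60, 300, 1500 — geometric with ratio 5.
Track C: 8, 8, 8 — always 8.
Position 18 falls in track C as its term 6, giving 8.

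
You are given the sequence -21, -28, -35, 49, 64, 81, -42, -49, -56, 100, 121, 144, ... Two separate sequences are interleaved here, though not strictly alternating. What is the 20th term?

Positions follow the repeating pattern AAABBB; grouping by letter gives 2 tracks.
Track A is -21, -28, -35, -42, -49, -56, which is subtracting 7 each time.
Track B is 49, 64, 81, 100, 121, 144, which is consecutive squares n² from n = 7.
Position 20 falls in track A as its term 11, giving -91.

-91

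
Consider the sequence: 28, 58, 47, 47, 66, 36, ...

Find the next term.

85

Taking every 2nd term gives 2 separate tracks.
Subsequence A = 28, 47, 66: arithmetic, step +19.
Subsequence B = 58, 47, 36: linear: a_n = 69 − 11·n.
Term 7 comes from subsequence A (its 4th entry): 85.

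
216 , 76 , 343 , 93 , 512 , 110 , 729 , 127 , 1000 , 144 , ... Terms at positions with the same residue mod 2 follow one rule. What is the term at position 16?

The terms cycle through 2 interleaved subsequences.
Stream A is 216, 343, 512, 729, 1000, which is the cubes 6³, 7³, 8³, ….
Stream B is 76, 93, 110, 127, 144, which is adding 17 each time.
The 16th slot belongs to stream B; its 8th term is 195.

195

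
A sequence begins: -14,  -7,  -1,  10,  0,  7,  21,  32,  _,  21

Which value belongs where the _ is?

Positions follow the repeating pattern AABB; grouping by letter gives 2 tracks.
Track A = -14, -7, 0, 7, ?, 21: arithmetic, step +7.
Track B = -1, 10, 21, 32: arithmetic, step +11.
Track A's pattern makes the blank 14.

14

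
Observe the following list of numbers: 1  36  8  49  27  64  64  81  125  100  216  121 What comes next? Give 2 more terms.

343, 144

Odd-indexed and even-indexed terms follow separate rules.
Track A: 1, 8, 27, 64, 125, 216. The cubes 1³, 2³, 3³, ….
Track B: 36, 49, 64, 81, 100, 121. The squares 6², 7², 8², ….
Position 13 → track A, term 7 = 343.
Term 14 comes from track B (its 7th entry): 144.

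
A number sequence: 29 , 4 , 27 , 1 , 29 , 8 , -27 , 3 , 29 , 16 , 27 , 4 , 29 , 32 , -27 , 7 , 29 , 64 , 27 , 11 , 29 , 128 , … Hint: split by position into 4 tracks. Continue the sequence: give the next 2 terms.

-27, 18

Split by position mod 4: positions 1, 5, 9, … form one track, and each other residue class forms its own.
Stream A = 29, 29, 29, 29, 29, 29: always 29.
Stream B = 4, 8, 16, 32, 64, 128: a geometric progression (common ratio 2).
Stream C = 27, -27, 27, -27, 27: alternating ±27.
Stream D = 1, 3, 4, 7, 11: Fibonacci-style (each term is the sum of the two before it).
The 23rd slot belongs to stream C; its 6th term is -27.
Term 24 comes from stream D (its 6th entry): 18.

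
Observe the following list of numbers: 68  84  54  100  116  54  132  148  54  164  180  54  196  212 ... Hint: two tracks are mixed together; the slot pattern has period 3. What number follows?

54

The slot pattern repeats as AAB (period 3), so there are 2 interleaved tracks.
Track A is 68, 84, 100, 116, 132, 148, 164, 180, 196, 212, which is arithmetic with common difference +16.
Track B is 54, 54, 54, 54, which is the constant sequence 54.
Position 15 falls in track B as its term 5, giving 54.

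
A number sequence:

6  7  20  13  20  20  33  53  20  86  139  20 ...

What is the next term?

Positions follow the repeating pattern AAB; grouping by letter gives 2 tracks.
Track A: 6, 7, 13, 20, 33, 53, 86, 139 (each term equals the sum of the previous two).
Track B: 20, 20, 20, 20 (always 20).
Position 13 → track A, term 9 = 225.

225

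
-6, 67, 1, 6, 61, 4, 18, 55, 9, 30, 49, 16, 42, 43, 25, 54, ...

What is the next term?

37

Taking every 3rd term gives 3 separate tracks.
Track A = -6, 6, 18, 30, 42, 54: adding 12 each time.
Track B = 67, 61, 55, 49, 43: subtracting 6 each time.
Track C = 1, 4, 9, 16, 25: perfect squares starting at 1².
Position 17 falls in track B as its term 6, giving 37.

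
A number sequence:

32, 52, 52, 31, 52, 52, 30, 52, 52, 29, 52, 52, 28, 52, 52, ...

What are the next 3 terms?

Positions follow the repeating pattern ABB; grouping by letter gives 2 tracks.
Subsequence A = 32, 31, 30, 29, 28: arithmetic with common difference −1.
Subsequence B = 52, 52, 52, 52, 52, 52, 52, 52, 52, 52: always 52.
Position 16 falls in subsequence A as its term 6, giving 27.
Position 17 → subsequence B, term 11 = 52.
Position 18 falls in subsequence B as its term 12, giving 52.

27, 52, 52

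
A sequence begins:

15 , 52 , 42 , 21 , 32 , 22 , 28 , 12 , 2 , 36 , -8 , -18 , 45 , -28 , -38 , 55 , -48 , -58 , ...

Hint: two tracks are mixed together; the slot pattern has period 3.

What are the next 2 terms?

66, -68

The slot pattern repeats as ABB (period 3), so there are 2 interleaved tracks.
Stream A is 15, 21, 28, 36, 45, 55, which is the triangular numbers T_5, T_6, ….
Stream B is 52, 42, 32, 22, 12, 2, -8, -18, -28, -38, -48, -58, which is arithmetic with common difference −10.
Term 19 comes from stream A (its 7th entry): 66.
Term 20 comes from stream B (its 13th entry): -68.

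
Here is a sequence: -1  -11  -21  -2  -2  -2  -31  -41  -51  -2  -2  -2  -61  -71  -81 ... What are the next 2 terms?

Reading positions in blocks of 6 reveals the pattern AAABBB — 2 tracks woven together.
Stream A = -1, -11, -21, -31, -41, -51, -61, -71, -81: arithmetic with common difference −10.
Stream B = -2, -2, -2, -2, -2, -2: the constant sequence -2.
Term 16 comes from stream B (its 7th entry): -2.
The 17th slot belongs to stream B; its 8th term is -2.

-2, -2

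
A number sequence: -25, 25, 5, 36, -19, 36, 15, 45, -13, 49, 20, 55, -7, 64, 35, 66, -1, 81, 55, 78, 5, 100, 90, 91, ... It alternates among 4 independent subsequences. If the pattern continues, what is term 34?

Taking every 4th term gives 4 separate tracks.
Track A is -25, -19, -13, -7, -1, 5, which is linear: a_n = -31 + 6·n.
Track B is 25, 36, 49, 64, 81, 100, which is perfect squares starting at 5².
Track C is 5, 15, 20, 35, 55, 90, which is Fibonacci-style (each term is the sum of the two before it).
Track D is 36, 45, 55, 66, 78, 91, which is triangular numbers starting at T_8.
Position 34 falls in track B as its term 9, giving 169.

169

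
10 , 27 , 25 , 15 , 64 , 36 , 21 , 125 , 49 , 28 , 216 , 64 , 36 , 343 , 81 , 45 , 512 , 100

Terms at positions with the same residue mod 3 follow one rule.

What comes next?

Split by position mod 3 into 3 tracks.
Track A: 10, 15, 21, 28, 36, 45 (triangular numbers n(n+1)/2 for n = 4, 5, …).
Track B: 27, 64, 125, 216, 343, 512 (consecutive cubes n³ from n = 3).
Track C: 25, 36, 49, 64, 81, 100 (consecutive squares n² from n = 5).
Position 19 falls in track A as its term 7, giving 55.

55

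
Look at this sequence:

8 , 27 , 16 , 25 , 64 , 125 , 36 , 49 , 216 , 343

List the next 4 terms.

64, 81, 512, 729

The slot pattern repeats as AABB (period 4), so there are 2 interleaved tracks.
Subsequence A: 8, 27, 64, 125, 216, 343 — perfect cubes starting at 2³.
Subsequence B: 16, 25, 36, 49 — consecutive squares n² from n = 4.
Position 11 falls in subsequence B as its term 5, giving 64.
Position 12 falls in subsequence B as its term 6, giving 81.
Position 13 → subsequence A, term 7 = 512.
Position 14 → subsequence A, term 8 = 729.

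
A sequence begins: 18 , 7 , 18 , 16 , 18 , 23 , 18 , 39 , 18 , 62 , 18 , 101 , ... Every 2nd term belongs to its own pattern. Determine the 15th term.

The terms cycle through 2 interleaved subsequences.
Subsequence A is 18, 18, 18, 18, 18, 18, which is constant 18.
Subsequence B is 7, 16, 23, 39, 62, 101, which is a Fibonacci-like recurrence a_n = a_{n-1} + a_{n-2}.
The 15th slot belongs to subsequence A; its 8th term is 18.

18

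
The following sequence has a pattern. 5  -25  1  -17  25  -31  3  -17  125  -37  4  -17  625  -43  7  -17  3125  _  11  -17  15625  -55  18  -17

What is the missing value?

-49

Read the sequence 4 terms at a time; column i is its own pattern.
Stream A: 5, 25, 125, 625, 3125, 15625. Powers of 5.
Stream B: -25, -31, -37, -43, ?, -55. Arithmetic with common difference −6.
Stream C: 1, 3, 4, 7, 11, 18. A Fibonacci-like recurrence a_n = a_{n-1} + a_{n-2}.
Stream D: -17, -17, -17, -17, -17, -17. Constant -17.
Filling stream B at index 5 by its rule yields -49.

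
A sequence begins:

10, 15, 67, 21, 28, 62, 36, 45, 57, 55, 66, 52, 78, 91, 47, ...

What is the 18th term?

42

Positions follow the repeating pattern AAB; grouping by letter gives 2 tracks.
Subsequence A = 10, 15, 21, 28, 36, 45, 55, 66, 78, 91: the triangular numbers T_4, T_5, ….
Subsequence B = 67, 62, 57, 52, 47: arithmetic, step −5.
Term 18 comes from subsequence B (its 6th entry): 42.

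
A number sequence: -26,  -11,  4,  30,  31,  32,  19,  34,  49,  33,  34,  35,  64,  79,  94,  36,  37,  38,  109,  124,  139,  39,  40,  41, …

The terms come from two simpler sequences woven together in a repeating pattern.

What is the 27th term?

184

The slot pattern repeats as AAABBB (period 6), so there are 2 interleaved tracks.
Stream A: -26, -11, 4, 19, 34, 49, 64, 79, 94, 109, 124, 139. Linear: a_n = -41 + 15·n.
Stream B: 30, 31, 32, 33, 34, 35, 36, 37, 38, 39, 40, 41. Arithmetic with common difference +1.
Position 27 → stream A, term 15 = 184.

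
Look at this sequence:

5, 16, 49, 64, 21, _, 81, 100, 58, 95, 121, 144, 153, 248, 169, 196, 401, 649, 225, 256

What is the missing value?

37

Positions follow the repeating pattern AABB; grouping by letter gives 2 tracks.
Track A: 5, 16, 21, ?, 58, 95, 153, 248, 401, 649 — a Fibonacci-like recurrence a_n = a_{n-1} + a_{n-2}.
Track B: 49, 64, 81, 100, 121, 144, 169, 196, 225, 256 — the squares 7², 8², 9², ….
The gap is track A's term 4; the rule gives 37.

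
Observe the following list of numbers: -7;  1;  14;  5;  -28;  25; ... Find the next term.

Taking every 2nd term gives 2 separate tracks.
Track A: -7, 14, -28 — a geometric progression (common ratio -2).
Track B: 1, 5, 25 — powers of 5.
The 7th slot belongs to track A; its 4th term is 56.

56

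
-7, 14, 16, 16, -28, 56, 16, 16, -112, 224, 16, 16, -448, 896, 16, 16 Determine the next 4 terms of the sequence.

Reading positions in blocks of 4 reveals the pattern AABB — 2 tracks woven together.
Stream A = -7, 14, -28, 56, -112, 224, -448, 896: geometric with ratio -2.
Stream B = 16, 16, 16, 16, 16, 16, 16, 16: always 16.
Term 17 comes from stream A (its 9th entry): -1792.
Position 18 → stream A, term 10 = 3584.
Position 19 → stream B, term 9 = 16.
Position 20 → stream B, term 10 = 16.

-1792, 3584, 16, 16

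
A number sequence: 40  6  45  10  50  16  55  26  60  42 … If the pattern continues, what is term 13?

Odd-indexed and even-indexed terms follow separate rules.
Subsequence A: 40, 45, 50, 55, 60 — adding 5 each time.
Subsequence B: 6, 10, 16, 26, 42 — each term equals the sum of the previous two.
Term 13 comes from subsequence A (its 7th entry): 70.

70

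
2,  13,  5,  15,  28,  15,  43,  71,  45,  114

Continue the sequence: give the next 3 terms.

Reading positions in blocks of 3 reveals the pattern AAB — 2 tracks woven together.
Stream A: 2, 13, 15, 28, 43, 71, 114 — Fibonacci-style (each term is the sum of the two before it).
Stream B: 5, 15, 45 — geometric with ratio 3.
Term 11 comes from stream A (its 8th entry): 185.
Position 12 falls in stream B as its term 4, giving 135.
The 13th slot belongs to stream A; its 9th term is 299.

185, 135, 299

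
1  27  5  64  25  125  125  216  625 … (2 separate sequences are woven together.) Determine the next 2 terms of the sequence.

343, 3125

Split by position mod 2 into 2 tracks.
Track A = 1, 5, 25, 125, 625: powers 5^0, 5^1, 5^2, ….
Track B = 27, 64, 125, 216: consecutive cubes n³ from n = 3.
Position 10 falls in track B as its term 5, giving 343.
Position 11 falls in track A as its term 6, giving 3125.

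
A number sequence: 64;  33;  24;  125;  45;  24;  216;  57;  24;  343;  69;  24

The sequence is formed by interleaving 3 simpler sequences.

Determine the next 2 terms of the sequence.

Split by position mod 3: positions 1, 4, 7, … form one track, and each other residue class forms its own.
Subsequence A is 64, 125, 216, 343, which is perfect cubes starting at 4³.
Subsequence B is 33, 45, 57, 69, which is arithmetic with common difference +12.
Subsequence C is 24, 24, 24, 24, which is constant 24.
Term 13 comes from subsequence A (its 5th entry): 512.
Term 14 comes from subsequence B (its 5th entry): 81.

512, 81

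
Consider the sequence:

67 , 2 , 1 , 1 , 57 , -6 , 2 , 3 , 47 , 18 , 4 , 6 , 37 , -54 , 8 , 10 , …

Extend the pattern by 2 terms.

Split by position mod 4: positions 1, 5, 9, … form one track, and each other residue class forms its own.
Stream A: 67, 57, 47, 37 — arithmetic with common difference −10.
Stream B: 2, -6, 18, -54 — a geometric progression (common ratio -3).
Stream C: 1, 2, 4, 8 — successive powers of 2.
Stream D: 1, 3, 6, 10 — the triangular numbers T_1, T_2, ….
Position 17 → stream A, term 5 = 27.
Term 18 comes from stream B (its 5th entry): 162.

27, 162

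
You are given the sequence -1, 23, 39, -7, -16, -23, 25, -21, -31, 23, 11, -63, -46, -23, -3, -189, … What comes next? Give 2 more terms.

Split by position mod 4: positions 1, 5, 9, … form one track, and each other residue class forms its own.
Track A: -1, -16, -31, -46. Linear: a_n = 14 − 15·n.
Track B: 23, -23, 23, -23. The oscillation 23·(−1)^(n+1).
Track C: 39, 25, 11, -3. Arithmetic, step −14.
Track D: -7, -21, -63, -189. A geometric progression (common ratio 3).
The 17th slot belongs to track A; its 5th term is -61.
Term 18 comes from track B (its 5th entry): 23.

-61, 23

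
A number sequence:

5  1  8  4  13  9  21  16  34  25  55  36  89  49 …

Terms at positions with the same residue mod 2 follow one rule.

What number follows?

Taking every 2nd term gives 2 separate tracks.
Subsequence A: 5, 8, 13, 21, 34, 55, 89 — Fibonacci-style (each term is the sum of the two before it).
Subsequence B: 1, 4, 9, 16, 25, 36, 49 — perfect squares starting at 1².
The 15th slot belongs to subsequence A; its 8th term is 144.

144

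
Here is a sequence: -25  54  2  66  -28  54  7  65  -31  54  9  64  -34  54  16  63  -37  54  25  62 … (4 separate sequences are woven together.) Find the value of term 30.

54

Taking every 4th term gives 4 separate tracks.
Stream A is -25, -28, -31, -34, -37, which is arithmetic, step −3.
Stream B is 54, 54, 54, 54, 54, which is the constant sequence 54.
Stream C is 2, 7, 9, 16, 25, which is Fibonacci-style (each term is the sum of the two before it).
Stream D is 66, 65, 64, 63, 62, which is arithmetic, step −1.
The 30th slot belongs to stream B; its 8th term is 54.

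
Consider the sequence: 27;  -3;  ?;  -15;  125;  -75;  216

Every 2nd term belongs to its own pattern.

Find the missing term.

Split by position mod 2 into 2 tracks.
Stream A is 27, ?, 125, 216, which is perfect cubes starting at 3³.
Stream B is -3, -15, -75, which is a geometric progression (common ratio 5).
Filling stream A at index 2 by its rule yields 64.

64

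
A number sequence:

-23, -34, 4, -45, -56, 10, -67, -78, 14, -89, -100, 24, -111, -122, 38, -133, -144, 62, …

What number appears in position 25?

-199

Reading positions in blocks of 3 reveals the pattern AAB — 2 tracks woven together.
Subsequence A = -23, -34, -45, -56, -67, -78, -89, -100, -111, -122, -133, -144: arithmetic with common difference −11.
Subsequence B = 4, 10, 14, 24, 38, 62: a Fibonacci-like recurrence a_n = a_{n-1} + a_{n-2}.
Position 25 falls in subsequence A as its term 17, giving -199.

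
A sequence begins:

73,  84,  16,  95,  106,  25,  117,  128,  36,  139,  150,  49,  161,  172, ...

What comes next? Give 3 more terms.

Reading positions in blocks of 3 reveals the pattern AAB — 2 tracks woven together.
Stream A = 73, 84, 95, 106, 117, 128, 139, 150, 161, 172: linear: a_n = 62 + 11·n.
Stream B = 16, 25, 36, 49: perfect squares starting at 4².
Position 15 → stream B, term 5 = 64.
The 16th slot belongs to stream A; its 11th term is 183.
Position 17 falls in stream A as its term 12, giving 194.

64, 183, 194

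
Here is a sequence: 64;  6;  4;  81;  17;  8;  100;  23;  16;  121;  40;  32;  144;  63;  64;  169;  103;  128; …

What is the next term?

Split by position mod 3: positions 1, 4, 7, … form one track, and each other residue class forms its own.
Subsequence A: 64, 81, 100, 121, 144, 169. Perfect squares starting at 8².
Subsequence B: 6, 17, 23, 40, 63, 103. Fibonacci-style (each term is the sum of the two before it).
Subsequence C: 4, 8, 16, 32, 64, 128. Multiplying by 2 each time.
Position 19 falls in subsequence A as its term 7, giving 196.

196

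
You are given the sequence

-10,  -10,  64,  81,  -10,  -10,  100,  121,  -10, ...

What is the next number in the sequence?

-10

Reading positions in blocks of 4 reveals the pattern AABB — 2 tracks woven together.
Track A: -10, -10, -10, -10, -10 — always -10.
Track B: 64, 81, 100, 121 — consecutive squares n² from n = 8.
Term 10 comes from track A (its 6th entry): -10.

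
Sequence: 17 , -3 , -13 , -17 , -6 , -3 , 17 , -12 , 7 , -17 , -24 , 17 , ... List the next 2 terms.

Split by position mod 3: positions 1, 4, 7, … form one track, and each other residue class forms its own.
Track A = 17, -17, 17, -17: oscillating between 17 and -17.
Track B = -3, -6, -12, -24: geometric with ratio 2.
Track C = -13, -3, 7, 17: arithmetic with common difference +10.
The 13th slot belongs to track A; its 5th term is 17.
Position 14 → track B, term 5 = -48.

17, -48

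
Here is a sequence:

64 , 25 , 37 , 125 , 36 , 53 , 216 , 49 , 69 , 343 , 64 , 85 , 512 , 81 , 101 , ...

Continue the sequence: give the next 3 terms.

Taking every 3rd term gives 3 separate tracks.
Track A: 64, 125, 216, 343, 512 — consecutive cubes n³ from n = 4.
Track B: 25, 36, 49, 64, 81 — the squares 5², 6², 7², ….
Track C: 37, 53, 69, 85, 101 — arithmetic, step +16.
Term 16 comes from track A (its 6th entry): 729.
The 17th slot belongs to track B; its 6th term is 100.
Position 18 → track C, term 6 = 117.

729, 100, 117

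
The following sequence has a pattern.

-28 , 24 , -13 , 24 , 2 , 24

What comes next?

Positions 1, 3, 5, … form one subsequence and positions 2, 4, 6, … form another.
Subsequence A is -28, -13, 2, which is linear: a_n = -43 + 15·n.
Subsequence B is 24, 24, 24, which is constant 24.
Term 7 comes from subsequence A (its 4th entry): 17.

17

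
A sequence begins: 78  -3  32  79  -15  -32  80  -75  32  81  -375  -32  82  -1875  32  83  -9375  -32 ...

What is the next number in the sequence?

The terms cycle through 3 interleaved subsequences.
Stream A = 78, 79, 80, 81, 82, 83: linear: a_n = 77 + n.
Stream B = -3, -15, -75, -375, -1875, -9375: a geometric progression (common ratio 5).
Stream C = 32, -32, 32, -32, 32, -32: oscillating between 32 and -32.
Position 19 falls in stream A as its term 7, giving 84.

84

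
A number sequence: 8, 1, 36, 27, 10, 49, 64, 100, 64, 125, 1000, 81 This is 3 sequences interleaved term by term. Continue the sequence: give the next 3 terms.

216, 10000, 100

Split by position mod 3 into 3 tracks.
Stream A: 8, 27, 64, 125 — the cubes 2³, 3³, 4³, ….
Stream B: 1, 10, 100, 1000 — powers 10^0, 10^1, 10^2, ….
Stream C: 36, 49, 64, 81 — consecutive squares n² from n = 6.
The 13th slot belongs to stream A; its 5th term is 216.
Position 14 → stream B, term 5 = 10000.
Position 15 → stream C, term 5 = 100.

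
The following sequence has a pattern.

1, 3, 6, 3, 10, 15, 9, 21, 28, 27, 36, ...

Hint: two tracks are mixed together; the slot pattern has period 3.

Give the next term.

Reading positions in blocks of 3 reveals the pattern ABB — 2 tracks woven together.
Track A: 1, 3, 9, 27 (powers of 3).
Track B: 3, 6, 10, 15, 21, 28, 36 (triangular numbers starting at T_2).
The 12th slot belongs to track B; its 8th term is 45.

45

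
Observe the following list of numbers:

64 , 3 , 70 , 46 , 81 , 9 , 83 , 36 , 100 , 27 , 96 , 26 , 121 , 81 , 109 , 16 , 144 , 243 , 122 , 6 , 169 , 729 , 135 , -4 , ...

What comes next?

196

Split by position mod 4: positions 1, 5, 9, … form one track, and each other residue class forms its own.
Track A = 64, 81, 100, 121, 144, 169: perfect squares starting at 8².
Track B = 3, 9, 27, 81, 243, 729: powers 3^1, 3^2, 3^3, ….
Track C = 70, 83, 96, 109, 122, 135: linear: a_n = 57 + 13·n.
Track D = 46, 36, 26, 16, 6, -4: arithmetic with common difference −10.
Position 25 falls in track A as its term 7, giving 196.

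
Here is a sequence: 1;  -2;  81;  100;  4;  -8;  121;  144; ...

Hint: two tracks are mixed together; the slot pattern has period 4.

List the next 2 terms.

16, -32

Positions follow the repeating pattern AABB; grouping by letter gives 2 tracks.
Stream A: 1, -2, 4, -8 (geometric, ×-2 each step).
Stream B: 81, 100, 121, 144 (the squares 9², 10², 11², …).
The 9th slot belongs to stream A; its 5th term is 16.
The 10th slot belongs to stream A; its 6th term is -32.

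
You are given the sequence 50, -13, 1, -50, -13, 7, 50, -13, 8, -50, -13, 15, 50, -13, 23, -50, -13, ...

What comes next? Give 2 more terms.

Read the sequence 3 terms at a time; column i is its own pattern.
Subsequence A: 50, -50, 50, -50, 50, -50. The oscillation 50·(−1)^(n+1).
Subsequence B: -13, -13, -13, -13, -13, -13. Always -13.
Subsequence C: 1, 7, 8, 15, 23. A Fibonacci-like recurrence a_n = a_{n-1} + a_{n-2}.
Position 18 → subsequence C, term 6 = 38.
The 19th slot belongs to subsequence A; its 7th term is 50.

38, 50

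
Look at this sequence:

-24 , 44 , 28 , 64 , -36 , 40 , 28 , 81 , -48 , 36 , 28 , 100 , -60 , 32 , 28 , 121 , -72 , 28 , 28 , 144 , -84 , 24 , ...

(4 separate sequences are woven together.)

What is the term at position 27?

28

Split by position mod 4 into 4 tracks.
Track A: -24, -36, -48, -60, -72, -84 (arithmetic with common difference −12).
Track B: 44, 40, 36, 32, 28, 24 (linear: a_n = 48 − 4·n).
Track C: 28, 28, 28, 28, 28 (always 28).
Track D: 64, 81, 100, 121, 144 (perfect squares starting at 8²).
Position 27 falls in track C as its term 7, giving 28.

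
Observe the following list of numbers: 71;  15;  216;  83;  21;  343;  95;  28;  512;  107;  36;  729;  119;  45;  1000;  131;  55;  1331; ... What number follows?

143

Split by position mod 3 into 3 tracks.
Subsequence A = 71, 83, 95, 107, 119, 131: arithmetic with common difference +12.
Subsequence B = 15, 21, 28, 36, 45, 55: triangular numbers starting at T_5.
Subsequence C = 216, 343, 512, 729, 1000, 1331: the cubes 6³, 7³, 8³, ….
Term 19 comes from subsequence A (its 7th entry): 143.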